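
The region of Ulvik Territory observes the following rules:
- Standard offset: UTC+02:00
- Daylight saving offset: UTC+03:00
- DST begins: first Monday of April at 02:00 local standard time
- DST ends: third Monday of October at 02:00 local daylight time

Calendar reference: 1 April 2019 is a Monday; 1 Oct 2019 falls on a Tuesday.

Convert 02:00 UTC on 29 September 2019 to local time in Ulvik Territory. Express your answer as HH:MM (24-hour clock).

1 April 2019 is a Monday, so the first Monday is April 1.
1 October 2019 is a Tuesday, so the first Monday is October 7 and the third is October 21.
At the standard offset (UTC+02:00), 02:00 UTC + 2h = 04:00 Ulvik Territory standard time.
The standard-time date in Ulvik Territory, 29 September 2019, falls between 1 April and 21 October, so daylight saving is in effect and Ulvik Territory is at UTC+03:00.
02:00 UTC + 3h = 05:00 local.

05:00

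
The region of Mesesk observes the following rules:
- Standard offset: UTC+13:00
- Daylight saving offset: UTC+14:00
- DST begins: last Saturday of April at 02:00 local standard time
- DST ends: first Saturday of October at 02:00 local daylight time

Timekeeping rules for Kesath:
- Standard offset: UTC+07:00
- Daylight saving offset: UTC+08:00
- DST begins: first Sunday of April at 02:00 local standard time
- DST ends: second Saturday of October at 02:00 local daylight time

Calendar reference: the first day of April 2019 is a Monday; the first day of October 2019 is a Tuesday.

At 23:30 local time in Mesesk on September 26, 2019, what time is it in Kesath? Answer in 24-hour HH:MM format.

1 April 2019 is a Monday, so Saturdays fall on 6, 13, 20, 27; the last is April 27.
1 October 2019 is a Tuesday, so the first Saturday is October 5.
September 26, 2019 lies within the daylight-saving period (27 April – 5 October), so Mesesk is on daylight time, UTC+14:00.
23:30 Mesesk − 14h = 09:30 UTC.
1 April 2019 is a Monday, so the first Sunday is April 7.
1 October 2019 is a Tuesday, so the first Saturday is October 5 and the second is October 12.
At the standard offset (UTC+07:00), 09:30 UTC + 7h = 16:30 Kesath standard time.
The standard-time date in Kesath, September 26, 2019, lies within the daylight-saving period (7 April – 12 October), so Kesath is on daylight time, UTC+08:00.
09:30 UTC + 8h = 17:30 Kesath.

17:30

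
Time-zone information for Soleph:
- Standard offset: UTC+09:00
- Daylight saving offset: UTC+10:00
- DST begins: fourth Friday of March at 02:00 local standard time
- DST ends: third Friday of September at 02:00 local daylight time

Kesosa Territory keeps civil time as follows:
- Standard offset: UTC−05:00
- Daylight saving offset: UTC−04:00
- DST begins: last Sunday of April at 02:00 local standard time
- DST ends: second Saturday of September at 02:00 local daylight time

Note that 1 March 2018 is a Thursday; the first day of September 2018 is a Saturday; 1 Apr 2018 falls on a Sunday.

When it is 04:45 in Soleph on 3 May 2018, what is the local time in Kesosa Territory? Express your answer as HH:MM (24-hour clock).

1 March 2018 is a Thursday, so the first Friday is March 2 and the fourth is March 23.
1 September 2018 is a Saturday, so the first Friday is September 7 and the third is September 21.
3 May 2018 falls between 23 March and 21 September, so daylight saving is in effect and Soleph is at UTC+10:00.
04:45 Soleph − 10h = 18:45 UTC (rolling into the previous day, 2 May 2018).
1 April 2018 is a Sunday, so Sundays fall on 1, 8, 15, 22, 29; the last is April 29.
1 September 2018 is a Saturday, so the first Saturday is September 1 and the second is September 8.
At the standard offset (UTC−05:00), 18:45 UTC − 5h = 13:45 Kesosa Territory standard time.
The standard-time date in Kesosa Territory, 2 May 2018, lies within the daylight-saving period (29 April – 8 September), so Kesosa Territory is on daylight time, UTC−04:00.
18:45 UTC − 4h = 14:45 Kesosa Territory.

14:45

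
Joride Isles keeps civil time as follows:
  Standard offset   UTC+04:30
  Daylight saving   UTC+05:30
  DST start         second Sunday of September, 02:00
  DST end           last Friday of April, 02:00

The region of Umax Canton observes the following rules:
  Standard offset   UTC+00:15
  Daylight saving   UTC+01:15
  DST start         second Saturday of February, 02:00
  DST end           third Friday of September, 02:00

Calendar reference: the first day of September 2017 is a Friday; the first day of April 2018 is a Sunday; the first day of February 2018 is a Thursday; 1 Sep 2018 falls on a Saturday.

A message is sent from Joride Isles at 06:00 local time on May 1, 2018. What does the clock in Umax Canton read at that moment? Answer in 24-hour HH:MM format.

02:45

1 September 2017 is a Friday, so the first Sunday is September 3 and the second is September 10.
1 April 2018 is a Sunday, so Fridays fall on 6, 13, 20, 27; the last is April 27.
May 1, 2018 does not fall between 10 September 2017 and 27 April 2018, so daylight saving is not in effect and Joride Isles is at UTC+04:30.
06:00 Joride Isles − 4h30m = 01:30 UTC.
1 February 2018 is a Thursday, so the first Saturday is February 3 and the second is February 10.
1 September 2018 is a Saturday, so the first Friday is September 7 and the third is September 21.
At the standard offset (UTC+00:15), 01:30 UTC + 0h15m = 01:45 Umax Canton standard time.
Daylight saving runs 10 February – 21 September; the standard-time date in Umax Canton, May 1, 2018, is inside that window, so Umax Canton is at UTC+01:15.
01:30 UTC + 1h15m = 02:45 Umax Canton.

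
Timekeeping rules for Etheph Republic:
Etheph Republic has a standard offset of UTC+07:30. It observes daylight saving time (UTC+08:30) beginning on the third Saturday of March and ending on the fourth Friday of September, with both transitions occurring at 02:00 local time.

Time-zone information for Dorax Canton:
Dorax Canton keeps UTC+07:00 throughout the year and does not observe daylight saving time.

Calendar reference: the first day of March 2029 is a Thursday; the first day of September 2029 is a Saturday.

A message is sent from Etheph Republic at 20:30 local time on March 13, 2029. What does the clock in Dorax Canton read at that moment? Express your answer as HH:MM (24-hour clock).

20:00

1 March 2029 is a Thursday, so the first Saturday is March 3 and the third is March 17.
1 September 2029 is a Saturday, so the first Friday is September 7 and the fourth is September 28.
March 13, 2029 does not fall between 17 March and 28 September, so daylight saving is not in effect and Etheph Republic is at UTC+07:30.
20:30 Etheph Republic − 7h30m = 13:00 UTC.
Dorax Canton has no daylight saving, so its offset is UTC+07:00 year-round.
13:00 UTC + 7h = 20:00 Dorax Canton.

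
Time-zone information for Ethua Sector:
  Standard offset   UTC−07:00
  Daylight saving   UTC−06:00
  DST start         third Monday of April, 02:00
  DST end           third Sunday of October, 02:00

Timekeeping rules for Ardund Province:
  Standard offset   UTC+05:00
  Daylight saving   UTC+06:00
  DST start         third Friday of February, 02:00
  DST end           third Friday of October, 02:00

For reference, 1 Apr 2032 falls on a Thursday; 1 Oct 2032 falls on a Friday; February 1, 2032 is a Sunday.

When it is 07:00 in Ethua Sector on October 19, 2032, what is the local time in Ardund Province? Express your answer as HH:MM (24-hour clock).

19:00

1 April 2032 is a Thursday, so the first Monday is April 5 and the third is April 19.
1 October 2032 is a Friday, so the first Sunday is October 3 and the third is October 17.
October 19, 2032 is outside the daylight-saving period (19 April – 17 October), so Ethua Sector is on standard time, UTC−07:00.
07:00 Ethua Sector + 7h = 14:00 UTC.
1 February 2032 is a Sunday, so the first Friday is February 6 and the third is February 20.
1 October 2032 is a Friday, so the first Friday is October 1 and the third is October 15.
At the standard offset (UTC+05:00), 14:00 UTC + 5h = 19:00 Ardund Province standard time.
The standard-time date in Ardund Province, October 19, 2032, is outside the daylight-saving period (20 February – 15 October), so Ardund Province is on standard time, UTC+05:00.
14:00 UTC + 5h = 19:00 Ardund Province.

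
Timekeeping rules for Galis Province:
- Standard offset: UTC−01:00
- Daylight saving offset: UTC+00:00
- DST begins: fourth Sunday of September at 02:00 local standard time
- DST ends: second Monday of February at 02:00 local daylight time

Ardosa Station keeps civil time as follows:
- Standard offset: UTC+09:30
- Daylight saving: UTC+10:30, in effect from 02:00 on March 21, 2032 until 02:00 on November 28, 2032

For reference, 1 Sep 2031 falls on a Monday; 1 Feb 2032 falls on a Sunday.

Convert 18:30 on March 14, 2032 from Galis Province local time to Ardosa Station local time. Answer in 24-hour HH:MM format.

05:00

1 September 2031 is a Monday, so the first Sunday is September 7 and the fourth is September 28.
1 February 2032 is a Sunday, so the first Monday is February 2 and the second is February 9.
Daylight saving runs 28 September 2031 – 9 February 2032; March 14, 2032 is outside that window, so Galis Province is on standard time at UTC−01:00.
18:30 Galis Province + 1h = 19:30 UTC.
At the standard offset (UTC+09:30), 19:30 UTC + 9h30m = 05:00 Ardosa Station standard time (rolling into the next day, 15 March 2032).
Daylight saving runs 21 March – 28 November; the standard-time date in Ardosa Station, March 15, 2032, is outside that window, so Ardosa Station is on standard time at UTC+09:30.
19:30 UTC + 9h30m = 05:00 Ardosa Station (rolling into the next day, 15 March 2032).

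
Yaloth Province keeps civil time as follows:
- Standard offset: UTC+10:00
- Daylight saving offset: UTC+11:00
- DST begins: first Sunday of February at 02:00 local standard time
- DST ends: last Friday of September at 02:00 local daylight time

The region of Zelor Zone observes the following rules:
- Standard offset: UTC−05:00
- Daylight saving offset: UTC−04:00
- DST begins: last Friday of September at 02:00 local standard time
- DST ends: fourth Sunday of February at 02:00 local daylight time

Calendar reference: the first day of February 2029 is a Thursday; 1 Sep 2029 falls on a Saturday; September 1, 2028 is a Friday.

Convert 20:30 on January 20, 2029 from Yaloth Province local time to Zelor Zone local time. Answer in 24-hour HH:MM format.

1 February 2029 is a Thursday, so the first Sunday is February 4.
1 September 2029 is a Saturday, so Fridays fall on 7, 14, 21, 28; the last is September 28.
January 20, 2029 does not fall between 4 February and 28 September, so daylight saving is not in effect and Yaloth Province is at UTC+10:00.
20:30 Yaloth Province − 10h = 10:30 UTC.
1 September 2028 is a Friday, so Fridays fall on 1, 8, 15, 22, 29; the last is September 29.
1 February 2029 is a Thursday, so the first Sunday is February 4 and the fourth is February 25.
At the standard offset (UTC−05:00), 10:30 UTC − 5h = 05:30 Zelor Zone standard time.
The standard-time date in Zelor Zone, January 20, 2029, falls between 29 September 2028 and 25 February 2029, so daylight saving is in effect and Zelor Zone is at UTC−04:00.
10:30 UTC − 4h = 06:30 Zelor Zone.

06:30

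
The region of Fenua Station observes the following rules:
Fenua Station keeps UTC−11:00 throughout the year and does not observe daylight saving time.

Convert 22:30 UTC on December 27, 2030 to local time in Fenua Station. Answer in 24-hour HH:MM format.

11:30

Fenua Station stays on UTC−11:00 all year.
22:30 UTC − 11h = 11:30 local.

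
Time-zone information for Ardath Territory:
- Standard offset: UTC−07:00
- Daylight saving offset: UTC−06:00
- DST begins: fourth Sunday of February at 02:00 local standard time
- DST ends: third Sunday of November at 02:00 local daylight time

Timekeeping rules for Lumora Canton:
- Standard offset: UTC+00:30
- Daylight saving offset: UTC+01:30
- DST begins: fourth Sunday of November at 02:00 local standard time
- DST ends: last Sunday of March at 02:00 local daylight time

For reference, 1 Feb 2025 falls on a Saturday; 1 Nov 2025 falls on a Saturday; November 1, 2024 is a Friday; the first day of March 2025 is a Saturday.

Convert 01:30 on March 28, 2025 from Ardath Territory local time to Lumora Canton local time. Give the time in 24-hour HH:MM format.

1 February 2025 is a Saturday, so the first Sunday is February 2 and the fourth is February 23.
1 November 2025 is a Saturday, so the first Sunday is November 2 and the third is November 16.
March 28, 2025 falls between 23 February and 16 November, so daylight saving is in effect and Ardath Territory is at UTC−06:00.
01:30 Ardath Territory + 6h = 07:30 UTC.
1 November 2024 is a Friday, so the first Sunday is November 3 and the fourth is November 24.
1 March 2025 is a Saturday, so Sundays fall on 2, 9, 16, 23, 30; the last is March 30.
At the standard offset (UTC+00:30), 07:30 UTC + 0h30m = 08:00 Lumora Canton standard time.
The standard-time date in Lumora Canton, March 28, 2025, falls between 24 November 2024 and 30 March 2025, so daylight saving is in effect and Lumora Canton is at UTC+01:30.
07:30 UTC + 1h30m = 09:00 Lumora Canton.

09:00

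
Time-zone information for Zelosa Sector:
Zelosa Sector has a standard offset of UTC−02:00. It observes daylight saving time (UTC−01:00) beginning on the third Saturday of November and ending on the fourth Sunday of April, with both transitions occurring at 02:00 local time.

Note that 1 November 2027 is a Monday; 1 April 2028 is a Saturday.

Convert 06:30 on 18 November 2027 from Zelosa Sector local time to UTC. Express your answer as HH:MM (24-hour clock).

1 November 2027 is a Monday, so the first Saturday is November 6 and the third is November 20.
1 April 2028 is a Saturday, so the first Sunday is April 2 and the fourth is April 23.
18 November 2027 is outside the daylight-saving period (20 November 2027 – 23 April 2028), so Zelosa Sector is on standard time, UTC−02:00.
06:30 local + 2h = 08:30 UTC.

08:30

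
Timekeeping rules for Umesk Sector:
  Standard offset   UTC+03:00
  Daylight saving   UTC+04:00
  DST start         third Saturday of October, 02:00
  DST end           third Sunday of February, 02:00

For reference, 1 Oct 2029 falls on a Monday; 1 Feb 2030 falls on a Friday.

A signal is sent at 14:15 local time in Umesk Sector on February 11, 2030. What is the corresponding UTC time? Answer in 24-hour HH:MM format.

1 October 2029 is a Monday, so the first Saturday is October 6 and the third is October 20.
1 February 2030 is a Friday, so the first Sunday is February 3 and the third is February 17.
February 11, 2030 falls between 20 October 2029 and 17 February 2030, so daylight saving is in effect and Umesk Sector is at UTC+04:00.
14:15 local − 4h = 10:15 UTC.

10:15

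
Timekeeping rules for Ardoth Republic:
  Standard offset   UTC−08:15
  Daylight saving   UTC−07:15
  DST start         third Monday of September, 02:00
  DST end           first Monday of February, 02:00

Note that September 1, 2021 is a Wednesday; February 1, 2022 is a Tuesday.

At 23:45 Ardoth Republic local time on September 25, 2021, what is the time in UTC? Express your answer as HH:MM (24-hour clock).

07:00

1 September 2021 is a Wednesday, so the first Monday is September 6 and the third is September 20.
1 February 2022 is a Tuesday, so the first Monday is February 7.
September 25, 2021 lies within the daylight-saving period (20 September 2021 – 7 February 2022), so Ardoth Republic is on daylight time, UTC−07:15.
23:45 local + 7h15m = 07:00 UTC (rolling into the next day, 26 September 2021).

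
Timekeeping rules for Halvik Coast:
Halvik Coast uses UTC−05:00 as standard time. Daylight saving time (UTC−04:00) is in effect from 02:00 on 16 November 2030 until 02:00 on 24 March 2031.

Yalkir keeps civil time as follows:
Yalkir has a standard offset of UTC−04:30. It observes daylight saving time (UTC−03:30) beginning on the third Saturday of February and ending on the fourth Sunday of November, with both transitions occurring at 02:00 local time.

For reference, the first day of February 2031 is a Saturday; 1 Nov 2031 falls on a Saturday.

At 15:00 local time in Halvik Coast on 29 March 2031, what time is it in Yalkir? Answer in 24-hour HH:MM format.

Daylight saving runs 16 November 2030 – 24 March 2031; 29 March 2031 is outside that window, so Halvik Coast is on standard time at UTC−05:00.
15:00 Halvik Coast + 5h = 20:00 UTC.
1 February 2031 is a Saturday, so the first Saturday is February 1 and the third is February 15.
1 November 2031 is a Saturday, so the first Sunday is November 2 and the fourth is November 23.
At the standard offset (UTC−04:30), 20:00 UTC − 4h30m = 15:30 Yalkir standard time.
Daylight saving runs 15 February – 23 November; the standard-time date in Yalkir, 29 March 2031, is inside that window, so Yalkir is at UTC−03:30.
20:00 UTC − 3h30m = 16:30 Yalkir.

16:30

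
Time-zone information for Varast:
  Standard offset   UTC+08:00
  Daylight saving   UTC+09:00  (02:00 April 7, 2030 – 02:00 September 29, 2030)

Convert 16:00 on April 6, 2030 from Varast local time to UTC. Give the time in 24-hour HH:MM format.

Daylight saving runs 7 April – 29 September; April 6, 2030 is outside that window, so Varast is on standard time at UTC+08:00.
16:00 local − 8h = 08:00 UTC.

08:00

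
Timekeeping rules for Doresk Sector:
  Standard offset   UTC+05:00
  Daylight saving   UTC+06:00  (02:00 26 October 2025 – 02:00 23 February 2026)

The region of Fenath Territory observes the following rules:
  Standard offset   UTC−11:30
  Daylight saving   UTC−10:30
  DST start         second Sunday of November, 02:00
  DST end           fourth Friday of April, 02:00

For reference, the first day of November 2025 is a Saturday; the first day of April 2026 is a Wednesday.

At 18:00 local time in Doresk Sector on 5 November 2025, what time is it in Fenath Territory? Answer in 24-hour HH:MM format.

00:30

5 November 2025 lies within the daylight-saving period (26 October 2025 – 23 February 2026), so Doresk Sector is on daylight time, UTC+06:00.
18:00 Doresk Sector − 6h = 12:00 UTC.
1 November 2025 is a Saturday, so the first Sunday is November 2 and the second is November 9.
1 April 2026 is a Wednesday, so the first Friday is April 3 and the fourth is April 24.
At the standard offset (UTC−11:30), 12:00 UTC − 11h30m = 00:30 Fenath Territory standard time.
The standard-time date in Fenath Territory, 5 November 2025, is outside the daylight-saving period (9 November 2025 – 24 April 2026), so Fenath Territory is on standard time, UTC−11:30.
12:00 UTC − 11h30m = 00:30 Fenath Territory.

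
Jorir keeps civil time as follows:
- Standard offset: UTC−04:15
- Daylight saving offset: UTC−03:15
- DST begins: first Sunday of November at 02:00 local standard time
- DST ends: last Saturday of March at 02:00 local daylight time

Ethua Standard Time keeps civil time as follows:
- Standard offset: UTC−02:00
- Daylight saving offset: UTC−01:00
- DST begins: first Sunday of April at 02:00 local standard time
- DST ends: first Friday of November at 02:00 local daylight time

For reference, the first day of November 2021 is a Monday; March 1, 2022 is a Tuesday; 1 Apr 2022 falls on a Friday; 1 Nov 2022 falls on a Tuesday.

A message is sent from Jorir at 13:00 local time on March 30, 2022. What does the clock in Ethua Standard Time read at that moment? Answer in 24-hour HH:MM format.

15:15

1 November 2021 is a Monday, so the first Sunday is November 7.
1 March 2022 is a Tuesday, so Saturdays fall on 5, 12, 19, 26; the last is March 26.
March 30, 2022 is outside the daylight-saving period (7 November 2021 – 26 March 2022), so Jorir is on standard time, UTC−04:15.
13:00 Jorir + 4h15m = 17:15 UTC.
1 April 2022 is a Friday, so the first Sunday is April 3.
1 November 2022 is a Tuesday, so the first Friday is November 4.
At the standard offset (UTC−02:00), 17:15 UTC − 2h = 15:15 Ethua Standard Time standard time.
The standard-time date in Ethua Standard Time, March 30, 2022, does not fall between 3 April and 4 November, so daylight saving is not in effect and Ethua Standard Time is at UTC−02:00.
17:15 UTC − 2h = 15:15 Ethua Standard Time.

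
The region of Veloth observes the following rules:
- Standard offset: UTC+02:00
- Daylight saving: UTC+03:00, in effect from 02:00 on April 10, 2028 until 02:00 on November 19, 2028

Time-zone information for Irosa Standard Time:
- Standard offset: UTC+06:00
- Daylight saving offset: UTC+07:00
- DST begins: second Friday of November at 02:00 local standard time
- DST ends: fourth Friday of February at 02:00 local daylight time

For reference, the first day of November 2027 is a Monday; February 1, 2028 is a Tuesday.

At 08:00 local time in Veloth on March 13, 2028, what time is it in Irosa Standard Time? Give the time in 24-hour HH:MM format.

Daylight saving runs 10 April – 19 November; March 13, 2028 is outside that window, so Veloth is on standard time at UTC+02:00.
08:00 Veloth − 2h = 06:00 UTC.
1 November 2027 is a Monday, so the first Friday is November 5 and the second is November 12.
1 February 2028 is a Tuesday, so the first Friday is February 4 and the fourth is February 25.
At the standard offset (UTC+06:00), 06:00 UTC + 6h = 12:00 Irosa Standard Time standard time.
Daylight saving runs 12 November 2027 – 25 February 2028; the standard-time date in Irosa Standard Time, March 13, 2028, is outside that window, so Irosa Standard Time is on standard time at UTC+06:00.
06:00 UTC + 6h = 12:00 Irosa Standard Time.

12:00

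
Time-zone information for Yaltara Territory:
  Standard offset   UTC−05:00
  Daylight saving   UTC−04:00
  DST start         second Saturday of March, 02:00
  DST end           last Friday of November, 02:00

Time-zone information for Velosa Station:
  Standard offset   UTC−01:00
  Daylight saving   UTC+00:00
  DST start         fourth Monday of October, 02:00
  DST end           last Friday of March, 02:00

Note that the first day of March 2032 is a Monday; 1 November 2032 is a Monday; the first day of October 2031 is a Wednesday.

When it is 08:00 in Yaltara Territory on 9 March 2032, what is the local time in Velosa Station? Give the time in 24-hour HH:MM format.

1 March 2032 is a Monday, so the first Saturday is March 6 and the second is March 13.
1 November 2032 is a Monday, so Fridays fall on 5, 12, 19, 26; the last is November 26.
9 March 2032 does not fall between 13 March and 26 November, so daylight saving is not in effect and Yaltara Territory is at UTC−05:00.
08:00 Yaltara Territory + 5h = 13:00 UTC.
1 October 2031 is a Wednesday, so the first Monday is October 6 and the fourth is October 27.
1 March 2032 is a Monday, so Fridays fall on 5, 12, 19, 26; the last is March 26.
At the standard offset (UTC−01:00), 13:00 UTC − 1h = 12:00 Velosa Station standard time.
The standard-time date in Velosa Station, 9 March 2032, lies within the daylight-saving period (27 October 2031 – 26 March 2032), so Velosa Station is on daylight time, UTC+00:00.
13:00 UTC + 0h = 13:00 Velosa Station.

13:00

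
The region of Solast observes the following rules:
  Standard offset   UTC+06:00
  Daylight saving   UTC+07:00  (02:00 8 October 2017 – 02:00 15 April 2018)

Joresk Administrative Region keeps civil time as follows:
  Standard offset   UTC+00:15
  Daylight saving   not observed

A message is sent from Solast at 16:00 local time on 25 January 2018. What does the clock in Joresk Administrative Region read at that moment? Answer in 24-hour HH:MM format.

09:15

25 January 2018 lies within the daylight-saving period (8 October 2017 – 15 April 2018), so Solast is on daylight time, UTC+07:00.
16:00 Solast − 7h = 09:00 UTC.
Joresk Administrative Region stays on UTC+00:15 all year.
09:00 UTC + 0h15m = 09:15 Joresk Administrative Region.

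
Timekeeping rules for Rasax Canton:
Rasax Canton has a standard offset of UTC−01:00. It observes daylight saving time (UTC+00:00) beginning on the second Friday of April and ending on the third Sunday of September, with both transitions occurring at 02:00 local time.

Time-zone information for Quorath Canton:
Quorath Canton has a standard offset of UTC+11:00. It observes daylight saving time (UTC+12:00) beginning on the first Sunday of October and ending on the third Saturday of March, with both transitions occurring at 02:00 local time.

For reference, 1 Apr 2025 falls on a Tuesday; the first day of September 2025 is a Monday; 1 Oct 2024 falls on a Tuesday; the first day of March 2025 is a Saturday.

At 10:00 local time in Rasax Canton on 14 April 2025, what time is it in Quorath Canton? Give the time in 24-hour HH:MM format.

1 April 2025 is a Tuesday, so the first Friday is April 4 and the second is April 11.
1 September 2025 is a Monday, so the first Sunday is September 7 and the third is September 21.
Daylight saving runs 11 April – 21 September; 14 April 2025 is inside that window, so Rasax Canton is at UTC+00:00.
10:00 Rasax Canton − 0h = 10:00 UTC.
1 October 2024 is a Tuesday, so the first Sunday is October 6.
1 March 2025 is a Saturday, so the first Saturday is March 1 and the third is March 15.
At the standard offset (UTC+11:00), 10:00 UTC + 11h = 21:00 Quorath Canton standard time.
Daylight saving runs 6 October 2024 – 15 March 2025; the standard-time date in Quorath Canton, 14 April 2025, is outside that window, so Quorath Canton is on standard time at UTC+11:00.
10:00 UTC + 11h = 21:00 Quorath Canton.

21:00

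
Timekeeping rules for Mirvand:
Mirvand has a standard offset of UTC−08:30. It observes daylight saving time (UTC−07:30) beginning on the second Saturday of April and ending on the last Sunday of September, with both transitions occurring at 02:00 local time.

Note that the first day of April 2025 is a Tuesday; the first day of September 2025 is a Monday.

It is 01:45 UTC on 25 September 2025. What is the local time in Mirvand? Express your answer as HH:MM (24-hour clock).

1 April 2025 is a Tuesday, so the first Saturday is April 5 and the second is April 12.
1 September 2025 is a Monday, so Sundays fall on 7, 14, 21, 28; the last is September 28.
At the standard offset (UTC−08:30), 01:45 UTC − 8h30m = 17:15 Mirvand standard time (rolling into the previous day, 24 September 2025).
Daylight saving runs 12 April – 28 September; the standard-time date in Mirvand, 24 September 2025, is inside that window, so Mirvand is at UTC−07:30.
01:45 UTC − 7h30m = 18:15 local (rolling into the previous day, 24 September 2025).

18:15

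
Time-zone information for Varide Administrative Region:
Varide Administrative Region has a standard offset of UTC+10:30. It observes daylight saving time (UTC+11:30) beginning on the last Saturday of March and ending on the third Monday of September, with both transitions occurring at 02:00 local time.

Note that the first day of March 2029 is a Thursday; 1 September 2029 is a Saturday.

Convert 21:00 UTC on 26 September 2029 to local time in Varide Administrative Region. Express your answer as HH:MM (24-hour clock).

1 March 2029 is a Thursday, so Saturdays fall on 3, 10, 17, 24, 31; the last is March 31.
1 September 2029 is a Saturday, so the first Monday is September 3 and the third is September 17.
At the standard offset (UTC+10:30), 21:00 UTC + 10h30m = 07:30 Varide Administrative Region standard time (rolling into the next day, 27 September 2029).
The standard-time date in Varide Administrative Region, 27 September 2029, is outside the daylight-saving period (31 March – 17 September), so Varide Administrative Region is on standard time, UTC+10:30.
21:00 UTC + 10h30m = 07:30 local (rolling into the next day, 27 September 2029).

07:30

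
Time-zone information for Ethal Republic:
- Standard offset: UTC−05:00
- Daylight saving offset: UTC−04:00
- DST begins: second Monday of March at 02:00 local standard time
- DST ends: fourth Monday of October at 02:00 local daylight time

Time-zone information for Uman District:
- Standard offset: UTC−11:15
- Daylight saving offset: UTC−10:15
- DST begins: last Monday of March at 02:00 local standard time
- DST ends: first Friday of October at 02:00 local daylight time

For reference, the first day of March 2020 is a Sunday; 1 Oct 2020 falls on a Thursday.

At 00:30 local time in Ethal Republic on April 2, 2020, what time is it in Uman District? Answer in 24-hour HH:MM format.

18:15

1 March 2020 is a Sunday, so the first Monday is March 2 and the second is March 9.
1 October 2020 is a Thursday, so the first Monday is October 5 and the fourth is October 26.
Daylight saving runs 9 March – 26 October; April 2, 2020 is inside that window, so Ethal Republic is at UTC−04:00.
00:30 Ethal Republic + 4h = 04:30 UTC.
1 March 2020 is a Sunday, so Mondays fall on 2, 9, 16, 23, 30; the last is March 30.
1 October 2020 is a Thursday, so the first Friday is October 2.
At the standard offset (UTC−11:15), 04:30 UTC − 11h15m = 17:15 Uman District standard time (rolling into the previous day, 1 April 2020).
The standard-time date in Uman District, April 1, 2020, lies within the daylight-saving period (30 March – 2 October), so Uman District is on daylight time, UTC−10:15.
04:30 UTC − 10h15m = 18:15 Uman District (rolling into the previous day, 1 April 2020).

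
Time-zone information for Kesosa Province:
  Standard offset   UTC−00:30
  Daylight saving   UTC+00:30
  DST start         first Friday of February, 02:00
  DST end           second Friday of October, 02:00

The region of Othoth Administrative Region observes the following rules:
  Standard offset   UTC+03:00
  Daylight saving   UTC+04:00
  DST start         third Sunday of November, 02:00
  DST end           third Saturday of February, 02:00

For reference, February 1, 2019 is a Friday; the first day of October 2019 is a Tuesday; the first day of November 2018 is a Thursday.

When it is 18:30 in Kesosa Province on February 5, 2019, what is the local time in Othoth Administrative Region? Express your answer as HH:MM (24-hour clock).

1 February 2019 is a Friday, so the first Friday is February 1.
1 October 2019 is a Tuesday, so the first Friday is October 4 and the second is October 11.
February 5, 2019 falls between 1 February and 11 October, so daylight saving is in effect and Kesosa Province is at UTC+00:30.
18:30 Kesosa Province − 0h30m = 18:00 UTC.
1 November 2018 is a Thursday, so the first Sunday is November 4 and the third is November 18.
1 February 2019 is a Friday, so the first Saturday is February 2 and the third is February 16.
At the standard offset (UTC+03:00), 18:00 UTC + 3h = 21:00 Othoth Administrative Region standard time.
The standard-time date in Othoth Administrative Region, February 5, 2019, lies within the daylight-saving period (18 November 2018 – 16 February 2019), so Othoth Administrative Region is on daylight time, UTC+04:00.
18:00 UTC + 4h = 22:00 Othoth Administrative Region.

22:00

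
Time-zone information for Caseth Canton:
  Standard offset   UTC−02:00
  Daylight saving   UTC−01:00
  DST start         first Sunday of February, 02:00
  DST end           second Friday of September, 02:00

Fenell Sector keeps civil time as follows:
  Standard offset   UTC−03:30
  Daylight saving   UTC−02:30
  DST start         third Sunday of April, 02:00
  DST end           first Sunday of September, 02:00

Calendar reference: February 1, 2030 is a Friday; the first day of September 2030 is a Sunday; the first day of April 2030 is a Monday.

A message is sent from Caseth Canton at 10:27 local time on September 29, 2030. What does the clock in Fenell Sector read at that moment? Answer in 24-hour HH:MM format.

1 February 2030 is a Friday, so the first Sunday is February 3.
1 September 2030 is a Sunday, so the first Friday is September 6 and the second is September 13.
September 29, 2030 is outside the daylight-saving period (3 February – 13 September), so Caseth Canton is on standard time, UTC−02:00.
10:27 Caseth Canton + 2h = 12:27 UTC.
1 April 2030 is a Monday, so the first Sunday is April 7 and the third is April 21.
1 September 2030 is a Sunday, so the first Sunday is September 1.
At the standard offset (UTC−03:30), 12:27 UTC − 3h30m = 08:57 Fenell Sector standard time.
The standard-time date in Fenell Sector, September 29, 2030, does not fall between 21 April and 1 September, so daylight saving is not in effect and Fenell Sector is at UTC−03:30.
12:27 UTC − 3h30m = 08:57 Fenell Sector.

08:57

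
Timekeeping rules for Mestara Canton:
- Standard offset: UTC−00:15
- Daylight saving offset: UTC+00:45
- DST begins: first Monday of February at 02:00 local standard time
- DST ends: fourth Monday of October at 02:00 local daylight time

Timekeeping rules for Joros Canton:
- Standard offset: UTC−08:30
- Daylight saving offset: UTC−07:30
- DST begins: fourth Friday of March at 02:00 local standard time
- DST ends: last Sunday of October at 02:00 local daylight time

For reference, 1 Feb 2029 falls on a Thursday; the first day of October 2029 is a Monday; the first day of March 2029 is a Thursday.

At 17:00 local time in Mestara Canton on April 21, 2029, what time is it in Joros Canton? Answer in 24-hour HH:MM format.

08:45

1 February 2029 is a Thursday, so the first Monday is February 5.
1 October 2029 is a Monday, so the first Monday is October 1 and the fourth is October 22.
Daylight saving runs 5 February – 22 October; April 21, 2029 is inside that window, so Mestara Canton is at UTC+00:45.
17:00 Mestara Canton − 0h45m = 16:15 UTC.
1 March 2029 is a Thursday, so the first Friday is March 2 and the fourth is March 23.
1 October 2029 is a Monday, so Sundays fall on 7, 14, 21, 28; the last is October 28.
At the standard offset (UTC−08:30), 16:15 UTC − 8h30m = 07:45 Joros Canton standard time.
Daylight saving runs 23 March – 28 October; the standard-time date in Joros Canton, April 21, 2029, is inside that window, so Joros Canton is at UTC−07:30.
16:15 UTC − 7h30m = 08:45 Joros Canton.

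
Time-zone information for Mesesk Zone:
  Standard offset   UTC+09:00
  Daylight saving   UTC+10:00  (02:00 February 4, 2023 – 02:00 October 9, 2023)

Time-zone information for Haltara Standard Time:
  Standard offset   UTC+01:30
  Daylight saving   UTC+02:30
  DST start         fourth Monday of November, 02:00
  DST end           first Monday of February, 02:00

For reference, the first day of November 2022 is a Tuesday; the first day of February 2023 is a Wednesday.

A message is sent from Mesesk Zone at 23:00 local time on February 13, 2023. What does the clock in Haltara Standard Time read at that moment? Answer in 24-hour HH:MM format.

14:30

Daylight saving runs 4 February – 9 October; February 13, 2023 is inside that window, so Mesesk Zone is at UTC+10:00.
23:00 Mesesk Zone − 10h = 13:00 UTC.
1 November 2022 is a Tuesday, so the first Monday is November 7 and the fourth is November 28.
1 February 2023 is a Wednesday, so the first Monday is February 6.
At the standard offset (UTC+01:30), 13:00 UTC + 1h30m = 14:30 Haltara Standard Time standard time.
The standard-time date in Haltara Standard Time, February 13, 2023, does not fall between 28 November 2022 and 6 February 2023, so daylight saving is not in effect and Haltara Standard Time is at UTC+01:30.
13:00 UTC + 1h30m = 14:30 Haltara Standard Time.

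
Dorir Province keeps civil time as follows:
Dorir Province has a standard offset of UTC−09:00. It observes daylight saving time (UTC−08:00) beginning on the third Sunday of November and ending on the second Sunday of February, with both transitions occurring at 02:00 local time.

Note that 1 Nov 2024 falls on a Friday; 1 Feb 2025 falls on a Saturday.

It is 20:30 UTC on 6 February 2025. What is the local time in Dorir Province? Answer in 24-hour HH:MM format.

12:30

1 November 2024 is a Friday, so the first Sunday is November 3 and the third is November 17.
1 February 2025 is a Saturday, so the first Sunday is February 2 and the second is February 9.
At the standard offset (UTC−09:00), 20:30 UTC − 9h = 11:30 Dorir Province standard time.
The standard-time date in Dorir Province, 6 February 2025, falls between 17 November 2024 and 9 February 2025, so daylight saving is in effect and Dorir Province is at UTC−08:00.
20:30 UTC − 8h = 12:30 local.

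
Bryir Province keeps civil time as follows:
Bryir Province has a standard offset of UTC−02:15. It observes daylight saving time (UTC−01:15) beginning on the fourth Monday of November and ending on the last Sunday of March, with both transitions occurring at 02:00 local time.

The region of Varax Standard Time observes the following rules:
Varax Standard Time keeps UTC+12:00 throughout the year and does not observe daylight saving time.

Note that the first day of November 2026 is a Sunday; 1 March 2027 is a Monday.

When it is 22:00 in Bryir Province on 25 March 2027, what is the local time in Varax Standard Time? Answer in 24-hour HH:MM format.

1 November 2026 is a Sunday, so the first Monday is November 2 and the fourth is November 23.
1 March 2027 is a Monday, so Sundays fall on 7, 14, 21, 28; the last is March 28.
Daylight saving runs 23 November 2026 – 28 March 2027; 25 March 2027 is inside that window, so Bryir Province is at UTC−01:15.
22:00 Bryir Province + 1h15m = 23:15 UTC.
Varax Standard Time stays on UTC+12:00 all year.
23:15 UTC + 12h = 11:15 Varax Standard Time (rolling into the next day, 26 March 2027).

11:15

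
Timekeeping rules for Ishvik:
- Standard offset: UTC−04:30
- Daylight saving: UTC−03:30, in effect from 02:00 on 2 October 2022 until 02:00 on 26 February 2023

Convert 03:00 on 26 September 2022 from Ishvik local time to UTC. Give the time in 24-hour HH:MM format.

07:30

26 September 2022 does not fall between 2 October 2022 and 26 February 2023, so daylight saving is not in effect and Ishvik is at UTC−04:30.
03:00 local + 4h30m = 07:30 UTC.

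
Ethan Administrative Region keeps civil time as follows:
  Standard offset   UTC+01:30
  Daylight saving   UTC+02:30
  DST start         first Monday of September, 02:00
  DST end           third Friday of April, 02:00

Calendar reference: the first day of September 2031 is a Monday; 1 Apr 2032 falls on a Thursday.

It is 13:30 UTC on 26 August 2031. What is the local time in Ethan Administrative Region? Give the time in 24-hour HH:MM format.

1 September 2031 is a Monday, so the first Monday is September 1.
1 April 2032 is a Thursday, so the first Friday is April 2 and the third is April 16.
At the standard offset (UTC+01:30), 13:30 UTC + 1h30m = 15:00 Ethan Administrative Region standard time.
The standard-time date in Ethan Administrative Region, 26 August 2031, is outside the daylight-saving period (1 September 2031 – 16 April 2032), so Ethan Administrative Region is on standard time, UTC+01:30.
13:30 UTC + 1h30m = 15:00 local.

15:00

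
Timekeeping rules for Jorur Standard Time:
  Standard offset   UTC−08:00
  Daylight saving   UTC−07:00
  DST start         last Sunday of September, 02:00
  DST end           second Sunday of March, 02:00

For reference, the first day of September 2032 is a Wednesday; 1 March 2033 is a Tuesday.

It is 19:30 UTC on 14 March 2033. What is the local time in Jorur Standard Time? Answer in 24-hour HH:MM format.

11:30

1 September 2032 is a Wednesday, so Sundays fall on 5, 12, 19, 26; the last is September 26.
1 March 2033 is a Tuesday, so the first Sunday is March 6 and the second is March 13.
At the standard offset (UTC−08:00), 19:30 UTC − 8h = 11:30 Jorur Standard Time standard time.
The standard-time date in Jorur Standard Time, 14 March 2033, is outside the daylight-saving period (26 September 2032 – 13 March 2033), so Jorur Standard Time is on standard time, UTC−08:00.
19:30 UTC − 8h = 11:30 local.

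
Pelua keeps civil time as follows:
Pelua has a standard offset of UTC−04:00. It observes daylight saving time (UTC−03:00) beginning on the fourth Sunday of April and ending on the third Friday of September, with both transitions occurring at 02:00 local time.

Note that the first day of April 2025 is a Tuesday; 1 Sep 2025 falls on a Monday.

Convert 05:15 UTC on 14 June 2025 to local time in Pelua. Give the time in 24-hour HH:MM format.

1 April 2025 is a Tuesday, so the first Sunday is April 6 and the fourth is April 27.
1 September 2025 is a Monday, so the first Friday is September 5 and the third is September 19.
At the standard offset (UTC−04:00), 05:15 UTC − 4h = 01:15 Pelua standard time.
The standard-time date in Pelua, 14 June 2025, lies within the daylight-saving period (27 April – 19 September), so Pelua is on daylight time, UTC−03:00.
05:15 UTC − 3h = 02:15 local.

02:15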